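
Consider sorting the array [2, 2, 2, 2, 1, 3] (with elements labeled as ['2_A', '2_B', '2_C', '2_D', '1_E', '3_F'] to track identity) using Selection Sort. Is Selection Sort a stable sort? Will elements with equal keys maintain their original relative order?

Trace Selection Sort on the labeled array (the key is the number; the letter only tracks identity):
  Pass 1: minimum of unsorted part is 1_E at index 4; swap it with 2_A at index 0 -> [1_E, 2_B, 2_C, 2_D, 2_A, 3_F]
  Pass 2: minimum 2_B is already at index 1; no swap -> [1_E, 2_B, 2_C, 2_D, 2_A, 3_F]
  Pass 3: minimum 2_C is already at index 2; no swap -> [1_E, 2_B, 2_C, 2_D, 2_A, 3_F]
  Pass 4: minimum 2_D is already at index 3; no swap -> [1_E, 2_B, 2_C, 2_D, 2_A, 3_F]
  Pass 5: minimum 2_A is already at index 4; no swap -> [1_E, 2_B, 2_C, 2_D, 2_A, 3_F]
Final order: [1_E, 2_B, 2_C, 2_D, 2_A, 3_F]
Equal keys:
  value 2: originally 2_A, 2_B, 2_C, 2_D; after sorting 2_B, 2_C, 2_D, 2_A -> order changed
Equal keys were reordered, so Selection Sort is not stable: the long-range swap that moves the minimum into place can carry an element past an equal key. (One such input is enough; an unstable sort may happen to preserve order on other inputs, but it gives no guarantee.)
Answer: Not stable


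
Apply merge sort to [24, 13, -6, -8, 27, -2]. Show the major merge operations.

Divide and conquer:
  Merge [13] + [-6] -> [-6, 13]
  Merge [24] + [-6, 13] -> [-6, 13, 24]
  Merge [27] + [-2] -> [-2, 27]
  Merge [-8] + [-2, 27] -> [-8, -2, 27]
  Merge [-6, 13, 24] + [-8, -2, 27] -> [-8, -6, -2, 13, 24, 27]


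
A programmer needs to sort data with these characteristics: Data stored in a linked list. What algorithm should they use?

Best choice: Merge sort
Reason: Merge sort doesn't require random access; can be done in O(1) extra space for linked lists


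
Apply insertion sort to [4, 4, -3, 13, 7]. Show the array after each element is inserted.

First element 4 is already 'sorted'
Insert 4: shifted 0 elements -> [4, 4, -3, 13, 7]
Insert -3: shifted 2 elements -> [-3, 4, 4, 13, 7]
Insert 13: shifted 0 elements -> [-3, 4, 4, 13, 7]
Insert 7: shifted 1 elements -> [-3, 4, 4, 7, 13]


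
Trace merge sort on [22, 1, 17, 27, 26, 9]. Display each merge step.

Divide and conquer:
  Merge [1] + [17] -> [1, 17]
  Merge [22] + [1, 17] -> [1, 17, 22]
  Merge [26] + [9] -> [9, 26]
  Merge [27] + [9, 26] -> [9, 26, 27]
  Merge [1, 17, 22] + [9, 26, 27] -> [1, 9, 17, 22, 26, 27]


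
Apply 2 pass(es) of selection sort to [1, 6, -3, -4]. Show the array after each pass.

Pass 1: Select minimum -4 at index 3, swap -> [-4, 6, -3, 1]
Pass 2: Select minimum -3 at index 2, swap -> [-4, -3, 6, 1]


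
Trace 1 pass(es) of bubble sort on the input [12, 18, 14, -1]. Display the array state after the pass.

After pass 1: [12, 14, -1, 18] (2 swaps)
Total swaps: 2


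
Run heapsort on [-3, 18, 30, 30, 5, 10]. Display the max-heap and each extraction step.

Build heap: [30, 18, 30, -3, 5, 10]
Extract 30: [30, 18, 10, -3, 5, 30]
Extract 30: [18, 5, 10, -3, 30, 30]
Extract 18: [10, 5, -3, 18, 30, 30]
Extract 10: [5, -3, 10, 18, 30, 30]
Extract 5: [-3, 5, 10, 18, 30, 30]


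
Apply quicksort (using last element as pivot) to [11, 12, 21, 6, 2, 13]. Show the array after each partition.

Partition 1: pivot=13 at index 4 -> [11, 12, 6, 2, 13, 21]
Partition 2: pivot=2 at index 0 -> [2, 12, 6, 11, 13, 21]
Partition 3: pivot=11 at index 2 -> [2, 6, 11, 12, 13, 21]


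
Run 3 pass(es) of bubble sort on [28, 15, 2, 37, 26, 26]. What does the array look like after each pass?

After pass 1: [15, 2, 28, 26, 26, 37] (4 swaps)
After pass 2: [2, 15, 26, 26, 28, 37] (3 swaps)
After pass 3: [2, 15, 26, 26, 28, 37] (0 swaps)
Total swaps: 7


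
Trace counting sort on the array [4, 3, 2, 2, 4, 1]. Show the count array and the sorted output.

Count array: [0, 1, 2, 1, 2]
(count[i] = number of elements equal to i)
Cumulative count: [0, 1, 3, 4, 6]
Sorted: [1, 2, 2, 3, 4, 4]


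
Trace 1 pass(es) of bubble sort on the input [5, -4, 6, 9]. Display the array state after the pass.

After pass 1: [-4, 5, 6, 9] (1 swaps)
Total swaps: 1


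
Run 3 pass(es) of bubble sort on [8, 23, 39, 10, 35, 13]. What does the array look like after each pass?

After pass 1: [8, 23, 10, 35, 13, 39] (3 swaps)
After pass 2: [8, 10, 23, 13, 35, 39] (2 swaps)
After pass 3: [8, 10, 13, 23, 35, 39] (1 swaps)
Total swaps: 6


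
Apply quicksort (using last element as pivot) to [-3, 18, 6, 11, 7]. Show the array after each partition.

Partition 1: pivot=7 at index 2 -> [-3, 6, 7, 11, 18]
Partition 2: pivot=6 at index 1 -> [-3, 6, 7, 11, 18]
Partition 3: pivot=18 at index 4 -> [-3, 6, 7, 11, 18]


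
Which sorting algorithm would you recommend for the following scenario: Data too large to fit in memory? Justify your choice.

Best choice: External merge sort
Reason: Minimizes disk I/O by sequential reads/writes


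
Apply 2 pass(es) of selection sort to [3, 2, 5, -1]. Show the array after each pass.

Pass 1: Select minimum -1 at index 3, swap -> [-1, 2, 5, 3]
Pass 2: Select minimum 2 at index 1, swap -> [-1, 2, 5, 3]


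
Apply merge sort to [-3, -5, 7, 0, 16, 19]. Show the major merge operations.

Divide and conquer:
  Merge [-5] + [7] -> [-5, 7]
  Merge [-3] + [-5, 7] -> [-5, -3, 7]
  Merge [16] + [19] -> [16, 19]
  Merge [0] + [16, 19] -> [0, 16, 19]
  Merge [-5, -3, 7] + [0, 16, 19] -> [-5, -3, 0, 7, 16, 19]


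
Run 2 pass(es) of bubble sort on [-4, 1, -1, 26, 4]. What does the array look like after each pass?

After pass 1: [-4, -1, 1, 4, 26] (2 swaps)
After pass 2: [-4, -1, 1, 4, 26] (0 swaps)
Total swaps: 2


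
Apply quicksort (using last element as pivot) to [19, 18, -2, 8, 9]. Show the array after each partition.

Partition 1: pivot=9 at index 2 -> [-2, 8, 9, 18, 19]
Partition 2: pivot=8 at index 1 -> [-2, 8, 9, 18, 19]
Partition 3: pivot=19 at index 4 -> [-2, 8, 9, 18, 19]


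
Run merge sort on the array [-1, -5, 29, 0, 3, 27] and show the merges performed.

Divide and conquer:
  Merge [-5] + [29] -> [-5, 29]
  Merge [-1] + [-5, 29] -> [-5, -1, 29]
  Merge [3] + [27] -> [3, 27]
  Merge [0] + [3, 27] -> [0, 3, 27]
  Merge [-5, -1, 29] + [0, 3, 27] -> [-5, -1, 0, 3, 27, 29]


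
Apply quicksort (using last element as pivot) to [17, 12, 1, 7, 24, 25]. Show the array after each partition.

Partition 1: pivot=25 at index 5 -> [17, 12, 1, 7, 24, 25]
Partition 2: pivot=24 at index 4 -> [17, 12, 1, 7, 24, 25]
Partition 3: pivot=7 at index 1 -> [1, 7, 17, 12, 24, 25]
Partition 4: pivot=12 at index 2 -> [1, 7, 12, 17, 24, 25]


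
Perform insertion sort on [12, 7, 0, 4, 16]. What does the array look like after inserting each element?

First element 12 is already 'sorted'
Insert 7: shifted 1 elements -> [7, 12, 0, 4, 16]
Insert 0: shifted 2 elements -> [0, 7, 12, 4, 16]
Insert 4: shifted 2 elements -> [0, 4, 7, 12, 16]
Insert 16: shifted 0 elements -> [0, 4, 7, 12, 16]


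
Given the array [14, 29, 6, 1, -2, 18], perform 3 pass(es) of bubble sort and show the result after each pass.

After pass 1: [14, 6, 1, -2, 18, 29] (4 swaps)
After pass 2: [6, 1, -2, 14, 18, 29] (3 swaps)
After pass 3: [1, -2, 6, 14, 18, 29] (2 swaps)
Total swaps: 9


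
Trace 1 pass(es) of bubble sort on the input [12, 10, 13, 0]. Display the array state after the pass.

After pass 1: [10, 12, 0, 13] (2 swaps)
Total swaps: 2


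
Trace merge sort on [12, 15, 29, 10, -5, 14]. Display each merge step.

Divide and conquer:
  Merge [15] + [29] -> [15, 29]
  Merge [12] + [15, 29] -> [12, 15, 29]
  Merge [-5] + [14] -> [-5, 14]
  Merge [10] + [-5, 14] -> [-5, 10, 14]
  Merge [12, 15, 29] + [-5, 10, 14] -> [-5, 10, 12, 14, 15, 29]


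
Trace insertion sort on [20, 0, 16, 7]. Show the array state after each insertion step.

First element 20 is already 'sorted'
Insert 0: shifted 1 elements -> [0, 20, 16, 7]
Insert 16: shifted 1 elements -> [0, 16, 20, 7]
Insert 7: shifted 2 elements -> [0, 7, 16, 20]


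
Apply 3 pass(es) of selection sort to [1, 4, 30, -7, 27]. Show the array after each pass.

Pass 1: Select minimum -7 at index 3, swap -> [-7, 4, 30, 1, 27]
Pass 2: Select minimum 1 at index 3, swap -> [-7, 1, 30, 4, 27]
Pass 3: Select minimum 4 at index 3, swap -> [-7, 1, 4, 30, 27]


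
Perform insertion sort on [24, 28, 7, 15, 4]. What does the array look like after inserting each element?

First element 24 is already 'sorted'
Insert 28: shifted 0 elements -> [24, 28, 7, 15, 4]
Insert 7: shifted 2 elements -> [7, 24, 28, 15, 4]
Insert 15: shifted 2 elements -> [7, 15, 24, 28, 4]
Insert 4: shifted 4 elements -> [4, 7, 15, 24, 28]


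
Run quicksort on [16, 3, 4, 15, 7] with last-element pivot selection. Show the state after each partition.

Partition 1: pivot=7 at index 2 -> [3, 4, 7, 15, 16]
Partition 2: pivot=4 at index 1 -> [3, 4, 7, 15, 16]
Partition 3: pivot=16 at index 4 -> [3, 4, 7, 15, 16]


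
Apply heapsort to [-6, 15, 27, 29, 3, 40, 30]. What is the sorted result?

Build heap: [40, 29, 30, 15, 3, 27, -6]
Extract 40: [30, 29, 27, 15, 3, -6, 40]
Extract 30: [29, 15, 27, -6, 3, 30, 40]
Extract 29: [27, 15, 3, -6, 29, 30, 40]
Extract 27: [15, -6, 3, 27, 29, 30, 40]
Extract 15: [3, -6, 15, 27, 29, 30, 40]
Extract 3: [-6, 3, 15, 27, 29, 30, 40]


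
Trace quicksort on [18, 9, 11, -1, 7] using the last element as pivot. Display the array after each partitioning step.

Partition 1: pivot=7 at index 1 -> [-1, 7, 11, 18, 9]
Partition 2: pivot=9 at index 2 -> [-1, 7, 9, 18, 11]
Partition 3: pivot=11 at index 3 -> [-1, 7, 9, 11, 18]


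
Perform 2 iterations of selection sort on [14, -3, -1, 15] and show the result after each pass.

Pass 1: Select minimum -3 at index 1, swap -> [-3, 14, -1, 15]
Pass 2: Select minimum -1 at index 2, swap -> [-3, -1, 14, 15]


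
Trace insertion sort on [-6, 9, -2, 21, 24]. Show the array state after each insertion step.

First element -6 is already 'sorted'
Insert 9: shifted 0 elements -> [-6, 9, -2, 21, 24]
Insert -2: shifted 1 elements -> [-6, -2, 9, 21, 24]
Insert 21: shifted 0 elements -> [-6, -2, 9, 21, 24]
Insert 24: shifted 0 elements -> [-6, -2, 9, 21, 24]


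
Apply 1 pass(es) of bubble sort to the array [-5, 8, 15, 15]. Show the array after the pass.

After pass 1: [-5, 8, 15, 15] (0 swaps)
Total swaps: 0


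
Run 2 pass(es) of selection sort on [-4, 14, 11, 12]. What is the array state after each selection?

Pass 1: Select minimum -4 at index 0, swap -> [-4, 14, 11, 12]
Pass 2: Select minimum 11 at index 2, swap -> [-4, 11, 14, 12]


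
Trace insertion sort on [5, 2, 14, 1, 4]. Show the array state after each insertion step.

First element 5 is already 'sorted'
Insert 2: shifted 1 elements -> [2, 5, 14, 1, 4]
Insert 14: shifted 0 elements -> [2, 5, 14, 1, 4]
Insert 1: shifted 3 elements -> [1, 2, 5, 14, 4]
Insert 4: shifted 2 elements -> [1, 2, 4, 5, 14]


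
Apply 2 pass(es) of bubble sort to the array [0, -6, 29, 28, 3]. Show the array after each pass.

After pass 1: [-6, 0, 28, 3, 29] (3 swaps)
After pass 2: [-6, 0, 3, 28, 29] (1 swaps)
Total swaps: 4


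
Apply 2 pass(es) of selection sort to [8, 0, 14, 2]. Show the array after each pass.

Pass 1: Select minimum 0 at index 1, swap -> [0, 8, 14, 2]
Pass 2: Select minimum 2 at index 3, swap -> [0, 2, 14, 8]


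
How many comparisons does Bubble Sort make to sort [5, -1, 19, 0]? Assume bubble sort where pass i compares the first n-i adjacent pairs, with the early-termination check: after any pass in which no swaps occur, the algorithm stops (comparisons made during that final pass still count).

Pass 1: compare adjacent pairs (0,1)..(2,3) = 3 comparison(s), 2 swap(s) -> [-1, 5, 0, 19]
Pass 2: compare adjacent pairs (0,1)..(1,2) = 2 comparison(s), 1 swap(s) -> [-1, 0, 5, 19]
Pass 3: compare adjacent pairs (0,1)..(0,1) = 1 comparison(s), 0 swap(s) -> [-1, 0, 5, 19]
No swaps in this pass, so bubble sort stops here.
Total comparisons: 3 + 2 + 1 = 6


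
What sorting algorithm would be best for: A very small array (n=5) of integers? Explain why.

Best choice: Insertion sort
Reason: For tiny inputs the O(n^2) overhead is negligible and insertion sort has minimal constant factors


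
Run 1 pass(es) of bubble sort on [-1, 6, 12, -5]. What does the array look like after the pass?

After pass 1: [-1, 6, -5, 12] (1 swaps)
Total swaps: 1


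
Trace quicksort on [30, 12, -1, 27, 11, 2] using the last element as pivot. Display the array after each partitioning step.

Partition 1: pivot=2 at index 1 -> [-1, 2, 30, 27, 11, 12]
Partition 2: pivot=12 at index 3 -> [-1, 2, 11, 12, 30, 27]
Partition 3: pivot=27 at index 4 -> [-1, 2, 11, 12, 27, 30]


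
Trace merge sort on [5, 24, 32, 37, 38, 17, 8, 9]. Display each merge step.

Divide and conquer:
  Merge [5] + [24] -> [5, 24]
  Merge [32] + [37] -> [32, 37]
  Merge [5, 24] + [32, 37] -> [5, 24, 32, 37]
  Merge [38] + [17] -> [17, 38]
  Merge [8] + [9] -> [8, 9]
  Merge [17, 38] + [8, 9] -> [8, 9, 17, 38]
  Merge [5, 24, 32, 37] + [8, 9, 17, 38] -> [5, 8, 9, 17, 24, 32, 37, 38]


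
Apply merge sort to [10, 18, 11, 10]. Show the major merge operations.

Divide and conquer:
  Merge [10] + [18] -> [10, 18]
  Merge [11] + [10] -> [10, 11]
  Merge [10, 18] + [10, 11] -> [10, 10, 11, 18]


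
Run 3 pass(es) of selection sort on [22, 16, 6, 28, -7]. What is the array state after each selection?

Pass 1: Select minimum -7 at index 4, swap -> [-7, 16, 6, 28, 22]
Pass 2: Select minimum 6 at index 2, swap -> [-7, 6, 16, 28, 22]
Pass 3: Select minimum 16 at index 2, swap -> [-7, 6, 16, 28, 22]


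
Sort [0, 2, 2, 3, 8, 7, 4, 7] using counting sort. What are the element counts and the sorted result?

Count array: [1, 0, 2, 1, 1, 0, 0, 2, 1]
(count[i] = number of elements equal to i)
Cumulative count: [1, 1, 3, 4, 5, 5, 5, 7, 8]
Sorted: [0, 2, 2, 3, 4, 7, 7, 8]


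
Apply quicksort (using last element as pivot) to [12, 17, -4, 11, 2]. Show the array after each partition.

Partition 1: pivot=2 at index 1 -> [-4, 2, 12, 11, 17]
Partition 2: pivot=17 at index 4 -> [-4, 2, 12, 11, 17]
Partition 3: pivot=11 at index 2 -> [-4, 2, 11, 12, 17]


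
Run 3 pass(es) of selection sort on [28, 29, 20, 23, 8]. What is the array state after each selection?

Pass 1: Select minimum 8 at index 4, swap -> [8, 29, 20, 23, 28]
Pass 2: Select minimum 20 at index 2, swap -> [8, 20, 29, 23, 28]
Pass 3: Select minimum 23 at index 3, swap -> [8, 20, 23, 29, 28]


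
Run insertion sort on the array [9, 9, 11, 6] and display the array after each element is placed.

First element 9 is already 'sorted'
Insert 9: shifted 0 elements -> [9, 9, 11, 6]
Insert 11: shifted 0 elements -> [9, 9, 11, 6]
Insert 6: shifted 3 elements -> [6, 9, 9, 11]


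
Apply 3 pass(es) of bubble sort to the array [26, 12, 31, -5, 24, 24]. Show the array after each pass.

After pass 1: [12, 26, -5, 24, 24, 31] (4 swaps)
After pass 2: [12, -5, 24, 24, 26, 31] (3 swaps)
After pass 3: [-5, 12, 24, 24, 26, 31] (1 swaps)
Total swaps: 8


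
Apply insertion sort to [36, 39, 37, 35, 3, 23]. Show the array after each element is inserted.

First element 36 is already 'sorted'
Insert 39: shifted 0 elements -> [36, 39, 37, 35, 3, 23]
Insert 37: shifted 1 elements -> [36, 37, 39, 35, 3, 23]
Insert 35: shifted 3 elements -> [35, 36, 37, 39, 3, 23]
Insert 3: shifted 4 elements -> [3, 35, 36, 37, 39, 23]
Insert 23: shifted 4 elements -> [3, 23, 35, 36, 37, 39]


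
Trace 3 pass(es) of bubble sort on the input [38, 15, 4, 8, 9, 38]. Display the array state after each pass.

After pass 1: [15, 4, 8, 9, 38, 38] (4 swaps)
After pass 2: [4, 8, 9, 15, 38, 38] (3 swaps)
After pass 3: [4, 8, 9, 15, 38, 38] (0 swaps)
Total swaps: 7


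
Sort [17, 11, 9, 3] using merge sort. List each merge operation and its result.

Divide and conquer:
  Merge [17] + [11] -> [11, 17]
  Merge [9] + [3] -> [3, 9]
  Merge [11, 17] + [3, 9] -> [3, 9, 11, 17]


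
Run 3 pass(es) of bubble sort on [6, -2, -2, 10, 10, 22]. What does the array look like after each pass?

After pass 1: [-2, -2, 6, 10, 10, 22] (2 swaps)
After pass 2: [-2, -2, 6, 10, 10, 22] (0 swaps)
After pass 3: [-2, -2, 6, 10, 10, 22] (0 swaps)
Total swaps: 2


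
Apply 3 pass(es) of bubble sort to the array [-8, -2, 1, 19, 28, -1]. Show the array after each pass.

After pass 1: [-8, -2, 1, 19, -1, 28] (1 swaps)
After pass 2: [-8, -2, 1, -1, 19, 28] (1 swaps)
After pass 3: [-8, -2, -1, 1, 19, 28] (1 swaps)
Total swaps: 3


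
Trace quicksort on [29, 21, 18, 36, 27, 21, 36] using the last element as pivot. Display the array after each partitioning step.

Partition 1: pivot=36 at index 6 -> [29, 21, 18, 36, 27, 21, 36]
Partition 2: pivot=21 at index 2 -> [21, 18, 21, 36, 27, 29, 36]
Partition 3: pivot=18 at index 0 -> [18, 21, 21, 36, 27, 29, 36]
Partition 4: pivot=29 at index 4 -> [18, 21, 21, 27, 29, 36, 36]


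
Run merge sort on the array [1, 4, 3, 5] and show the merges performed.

Divide and conquer:
  Merge [1] + [4] -> [1, 4]
  Merge [3] + [5] -> [3, 5]
  Merge [1, 4] + [3, 5] -> [1, 3, 4, 5]


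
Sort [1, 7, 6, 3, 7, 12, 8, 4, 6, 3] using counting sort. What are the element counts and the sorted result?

Count array: [0, 1, 0, 2, 1, 0, 2, 2, 1, 0, 0, 0, 1]
(count[i] = number of elements equal to i)
Cumulative count: [0, 1, 1, 3, 4, 4, 6, 8, 9, 9, 9, 9, 10]
Sorted: [1, 3, 3, 4, 6, 6, 7, 7, 8, 12]


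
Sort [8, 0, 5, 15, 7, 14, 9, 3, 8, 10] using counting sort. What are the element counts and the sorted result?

Count array: [1, 0, 0, 1, 0, 1, 0, 1, 2, 1, 1, 0, 0, 0, 1, 1]
(count[i] = number of elements equal to i)
Cumulative count: [1, 1, 1, 2, 2, 3, 3, 4, 6, 7, 8, 8, 8, 8, 9, 10]
Sorted: [0, 3, 5, 7, 8, 8, 9, 10, 14, 15]


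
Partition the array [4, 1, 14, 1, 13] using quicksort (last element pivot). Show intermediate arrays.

Partition 1: pivot=13 at index 3 -> [4, 1, 1, 13, 14]
Partition 2: pivot=1 at index 1 -> [1, 1, 4, 13, 14]


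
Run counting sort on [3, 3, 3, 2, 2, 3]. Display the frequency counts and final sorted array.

Count array: [0, 0, 2, 4]
(count[i] = number of elements equal to i)
Cumulative count: [0, 0, 2, 6]
Sorted: [2, 2, 3, 3, 3, 3]


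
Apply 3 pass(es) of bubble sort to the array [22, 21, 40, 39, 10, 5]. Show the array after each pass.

After pass 1: [21, 22, 39, 10, 5, 40] (4 swaps)
After pass 2: [21, 22, 10, 5, 39, 40] (2 swaps)
After pass 3: [21, 10, 5, 22, 39, 40] (2 swaps)
Total swaps: 8


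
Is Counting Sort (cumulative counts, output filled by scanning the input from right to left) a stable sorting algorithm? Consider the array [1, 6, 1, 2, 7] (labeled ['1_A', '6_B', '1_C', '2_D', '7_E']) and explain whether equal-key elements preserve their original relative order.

Trace Counting Sort on the labeled array (the key is the number; the letter only tracks identity):
  Counts for values 0..7: [0, 2, 1, 0, 0, 0, 1, 1]
  Cumulative counts: [0, 2, 3, 3, 3, 3, 4, 5]
  Scan right to left: place 7_E at output index 4
  Scan right to left: place 2_D at output index 2
  Scan right to left: place 1_C at output index 1
  Scan right to left: place 6_B at output index 3
  Scan right to left: place 1_A at output index 0
  Output: [1_A, 1_C, 2_D, 6_B, 7_E]
Equal keys:
  value 1: originally 1_A, 1_C; after sorting 1_A, 1_C -> order preserved
All equal keys kept their original relative order. Counting Sort is stable: scanning the input right to left with decreasing cumulative counts places later duplicates at later output positions.
Answer: Stable


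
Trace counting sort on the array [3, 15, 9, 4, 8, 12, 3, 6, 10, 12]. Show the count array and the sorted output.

Count array: [0, 0, 0, 2, 1, 0, 1, 0, 1, 1, 1, 0, 2, 0, 0, 1]
(count[i] = number of elements equal to i)
Cumulative count: [0, 0, 0, 2, 3, 3, 4, 4, 5, 6, 7, 7, 9, 9, 9, 10]
Sorted: [3, 3, 4, 6, 8, 9, 10, 12, 12, 15]


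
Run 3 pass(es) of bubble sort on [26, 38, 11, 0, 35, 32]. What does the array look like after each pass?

After pass 1: [26, 11, 0, 35, 32, 38] (4 swaps)
After pass 2: [11, 0, 26, 32, 35, 38] (3 swaps)
After pass 3: [0, 11, 26, 32, 35, 38] (1 swaps)
Total swaps: 8


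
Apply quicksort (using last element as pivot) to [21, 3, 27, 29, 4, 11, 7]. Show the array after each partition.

Partition 1: pivot=7 at index 2 -> [3, 4, 7, 29, 21, 11, 27]
Partition 2: pivot=4 at index 1 -> [3, 4, 7, 29, 21, 11, 27]
Partition 3: pivot=27 at index 5 -> [3, 4, 7, 21, 11, 27, 29]
Partition 4: pivot=11 at index 3 -> [3, 4, 7, 11, 21, 27, 29]


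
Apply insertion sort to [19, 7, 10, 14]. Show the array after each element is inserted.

First element 19 is already 'sorted'
Insert 7: shifted 1 elements -> [7, 19, 10, 14]
Insert 10: shifted 1 elements -> [7, 10, 19, 14]
Insert 14: shifted 1 elements -> [7, 10, 14, 19]


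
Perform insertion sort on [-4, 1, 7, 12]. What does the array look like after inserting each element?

First element -4 is already 'sorted'
Insert 1: shifted 0 elements -> [-4, 1, 7, 12]
Insert 7: shifted 0 elements -> [-4, 1, 7, 12]
Insert 12: shifted 0 elements -> [-4, 1, 7, 12]


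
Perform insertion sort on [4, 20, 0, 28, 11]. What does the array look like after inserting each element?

First element 4 is already 'sorted'
Insert 20: shifted 0 elements -> [4, 20, 0, 28, 11]
Insert 0: shifted 2 elements -> [0, 4, 20, 28, 11]
Insert 28: shifted 0 elements -> [0, 4, 20, 28, 11]
Insert 11: shifted 2 elements -> [0, 4, 11, 20, 28]


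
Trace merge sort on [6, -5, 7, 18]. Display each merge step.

Divide and conquer:
  Merge [6] + [-5] -> [-5, 6]
  Merge [7] + [18] -> [7, 18]
  Merge [-5, 6] + [7, 18] -> [-5, 6, 7, 18]


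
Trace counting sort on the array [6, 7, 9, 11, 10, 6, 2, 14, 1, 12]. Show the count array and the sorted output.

Count array: [0, 1, 1, 0, 0, 0, 2, 1, 0, 1, 1, 1, 1, 0, 1]
(count[i] = number of elements equal to i)
Cumulative count: [0, 1, 2, 2, 2, 2, 4, 5, 5, 6, 7, 8, 9, 9, 10]
Sorted: [1, 2, 6, 6, 7, 9, 10, 11, 12, 14]


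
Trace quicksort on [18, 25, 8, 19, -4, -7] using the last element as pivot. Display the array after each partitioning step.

Partition 1: pivot=-7 at index 0 -> [-7, 25, 8, 19, -4, 18]
Partition 2: pivot=18 at index 3 -> [-7, 8, -4, 18, 25, 19]
Partition 3: pivot=-4 at index 1 -> [-7, -4, 8, 18, 25, 19]
Partition 4: pivot=19 at index 4 -> [-7, -4, 8, 18, 19, 25]


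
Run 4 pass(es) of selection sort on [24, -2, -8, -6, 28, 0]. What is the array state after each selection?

Pass 1: Select minimum -8 at index 2, swap -> [-8, -2, 24, -6, 28, 0]
Pass 2: Select minimum -6 at index 3, swap -> [-8, -6, 24, -2, 28, 0]
Pass 3: Select minimum -2 at index 3, swap -> [-8, -6, -2, 24, 28, 0]
Pass 4: Select minimum 0 at index 5, swap -> [-8, -6, -2, 0, 28, 24]


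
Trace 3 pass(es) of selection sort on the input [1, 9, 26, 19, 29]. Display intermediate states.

Pass 1: Select minimum 1 at index 0, swap -> [1, 9, 26, 19, 29]
Pass 2: Select minimum 9 at index 1, swap -> [1, 9, 26, 19, 29]
Pass 3: Select minimum 19 at index 3, swap -> [1, 9, 19, 26, 29]


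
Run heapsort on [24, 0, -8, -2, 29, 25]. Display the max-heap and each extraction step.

Build heap: [29, 24, 25, -2, 0, -8]
Extract 29: [25, 24, -8, -2, 0, 29]
Extract 25: [24, 0, -8, -2, 25, 29]
Extract 24: [0, -2, -8, 24, 25, 29]
Extract 0: [-2, -8, 0, 24, 25, 29]
Extract -2: [-8, -2, 0, 24, 25, 29]


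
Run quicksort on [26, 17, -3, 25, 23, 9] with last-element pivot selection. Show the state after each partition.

Partition 1: pivot=9 at index 1 -> [-3, 9, 26, 25, 23, 17]
Partition 2: pivot=17 at index 2 -> [-3, 9, 17, 25, 23, 26]
Partition 3: pivot=26 at index 5 -> [-3, 9, 17, 25, 23, 26]
Partition 4: pivot=23 at index 3 -> [-3, 9, 17, 23, 25, 26]


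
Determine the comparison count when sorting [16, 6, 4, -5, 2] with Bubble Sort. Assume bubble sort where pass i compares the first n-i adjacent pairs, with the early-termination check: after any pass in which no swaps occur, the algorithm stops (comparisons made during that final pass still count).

Pass 1: compare adjacent pairs (0,1)..(3,4) = 4 comparison(s), 4 swap(s) -> [6, 4, -5, 2, 16]
Pass 2: compare adjacent pairs (0,1)..(2,3) = 3 comparison(s), 3 swap(s) -> [4, -5, 2, 6, 16]
Pass 3: compare adjacent pairs (0,1)..(1,2) = 2 comparison(s), 2 swap(s) -> [-5, 2, 4, 6, 16]
Pass 4: compare adjacent pairs (0,1)..(0,1) = 1 comparison(s), 0 swap(s) -> [-5, 2, 4, 6, 16]
No swaps in this pass, so bubble sort stops here.
Total comparisons: 4 + 3 + 2 + 1 = 10


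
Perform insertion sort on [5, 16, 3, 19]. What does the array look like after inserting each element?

First element 5 is already 'sorted'
Insert 16: shifted 0 elements -> [5, 16, 3, 19]
Insert 3: shifted 2 elements -> [3, 5, 16, 19]
Insert 19: shifted 0 elements -> [3, 5, 16, 19]


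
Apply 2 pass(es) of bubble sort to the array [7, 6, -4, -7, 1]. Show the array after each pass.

After pass 1: [6, -4, -7, 1, 7] (4 swaps)
After pass 2: [-4, -7, 1, 6, 7] (3 swaps)
Total swaps: 7


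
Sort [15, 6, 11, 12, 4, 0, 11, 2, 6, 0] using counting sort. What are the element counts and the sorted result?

Count array: [2, 0, 1, 0, 1, 0, 2, 0, 0, 0, 0, 2, 1, 0, 0, 1]
(count[i] = number of elements equal to i)
Cumulative count: [2, 2, 3, 3, 4, 4, 6, 6, 6, 6, 6, 8, 9, 9, 9, 10]
Sorted: [0, 0, 2, 4, 6, 6, 11, 11, 12, 15]


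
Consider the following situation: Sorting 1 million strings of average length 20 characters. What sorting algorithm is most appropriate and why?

Best choice: MSD radix sort or Mergesort
Reason: MSD radix sort is a non-comparison sort that buckets the strings by successive character positions, running in time proportional to the total number of characters examined rather than O(n log n) string comparisons; mergesort is a stable O(n log n)-comparison alternative that works for arbitrary variable-length keys


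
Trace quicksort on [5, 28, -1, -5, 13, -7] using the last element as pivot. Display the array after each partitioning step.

Partition 1: pivot=-7 at index 0 -> [-7, 28, -1, -5, 13, 5]
Partition 2: pivot=5 at index 3 -> [-7, -1, -5, 5, 13, 28]
Partition 3: pivot=-5 at index 1 -> [-7, -5, -1, 5, 13, 28]
Partition 4: pivot=28 at index 5 -> [-7, -5, -1, 5, 13, 28]


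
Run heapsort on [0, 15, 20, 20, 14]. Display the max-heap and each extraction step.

Build heap: [20, 15, 20, 0, 14]
Extract 20: [20, 15, 14, 0, 20]
Extract 20: [15, 0, 14, 20, 20]
Extract 15: [14, 0, 15, 20, 20]
Extract 14: [0, 14, 15, 20, 20]


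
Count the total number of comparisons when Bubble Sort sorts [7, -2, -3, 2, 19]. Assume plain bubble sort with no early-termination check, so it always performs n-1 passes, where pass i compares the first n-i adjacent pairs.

Pass 1: compare adjacent pairs (0,1)..(3,4) = 4 comparison(s), 3 swap(s) -> [-2, -3, 2, 7, 19]
Pass 2: compare adjacent pairs (0,1)..(2,3) = 3 comparison(s), 1 swap(s) -> [-3, -2, 2, 7, 19]
Pass 3: compare adjacent pairs (0,1)..(1,2) = 2 comparison(s), 0 swap(s) -> [-3, -2, 2, 7, 19]
Pass 4: compare adjacent pairs (0,1)..(0,1) = 1 comparison(s), 0 swap(s) -> [-3, -2, 2, 7, 19]
Total comparisons: 4 + 3 + 2 + 1 = 10


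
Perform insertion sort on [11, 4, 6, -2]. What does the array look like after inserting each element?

First element 11 is already 'sorted'
Insert 4: shifted 1 elements -> [4, 11, 6, -2]
Insert 6: shifted 1 elements -> [4, 6, 11, -2]
Insert -2: shifted 3 elements -> [-2, 4, 6, 11]


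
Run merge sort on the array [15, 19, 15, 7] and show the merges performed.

Divide and conquer:
  Merge [15] + [19] -> [15, 19]
  Merge [15] + [7] -> [7, 15]
  Merge [15, 19] + [7, 15] -> [7, 15, 15, 19]


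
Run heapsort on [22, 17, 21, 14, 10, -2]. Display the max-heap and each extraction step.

Build heap: [22, 17, 21, 14, 10, -2]
Extract 22: [21, 17, -2, 14, 10, 22]
Extract 21: [17, 14, -2, 10, 21, 22]
Extract 17: [14, 10, -2, 17, 21, 22]
Extract 14: [10, -2, 14, 17, 21, 22]
Extract 10: [-2, 10, 14, 17, 21, 22]


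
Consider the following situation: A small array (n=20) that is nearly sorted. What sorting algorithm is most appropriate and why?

Best choice: Insertion sort
Reason: Insertion sort is O(n) for nearly sorted arrays and has low overhead


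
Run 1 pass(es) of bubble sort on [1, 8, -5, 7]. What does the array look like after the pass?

After pass 1: [1, -5, 7, 8] (2 swaps)
Total swaps: 2


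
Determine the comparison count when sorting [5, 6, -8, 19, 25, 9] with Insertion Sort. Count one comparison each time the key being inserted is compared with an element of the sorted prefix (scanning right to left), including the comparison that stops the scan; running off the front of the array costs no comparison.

Insert 6: 5 <= 6 (stop) = 1 comparison(s) -> [5, 6, -8, 19, 25, 9]
Insert -8: 6 > -8 (shift), 5 > -8 (shift), reached front = 2 comparison(s) -> [-8, 5, 6, 19, 25, 9]
Insert 19: 6 <= 19 (stop) = 1 comparison(s) -> [-8, 5, 6, 19, 25, 9]
Insert 25: 19 <= 25 (stop) = 1 comparison(s) -> [-8, 5, 6, 19, 25, 9]
Insert 9: 25 > 9 (shift), 19 > 9 (shift), 6 <= 9 (stop) = 3 comparison(s) -> [-8, 5, 6, 9, 19, 25]
Total comparisons: 1 + 2 + 1 + 1 + 3 = 8


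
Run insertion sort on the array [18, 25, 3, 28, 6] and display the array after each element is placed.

First element 18 is already 'sorted'
Insert 25: shifted 0 elements -> [18, 25, 3, 28, 6]
Insert 3: shifted 2 elements -> [3, 18, 25, 28, 6]
Insert 28: shifted 0 elements -> [3, 18, 25, 28, 6]
Insert 6: shifted 3 elements -> [3, 6, 18, 25, 28]


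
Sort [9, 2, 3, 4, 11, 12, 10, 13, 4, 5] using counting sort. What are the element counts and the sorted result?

Count array: [0, 0, 1, 1, 2, 1, 0, 0, 0, 1, 1, 1, 1, 1]
(count[i] = number of elements equal to i)
Cumulative count: [0, 0, 1, 2, 4, 5, 5, 5, 5, 6, 7, 8, 9, 10]
Sorted: [2, 3, 4, 4, 5, 9, 10, 11, 12, 13]


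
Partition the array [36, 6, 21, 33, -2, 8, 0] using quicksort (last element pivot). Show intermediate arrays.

Partition 1: pivot=0 at index 1 -> [-2, 0, 21, 33, 36, 8, 6]
Partition 2: pivot=6 at index 2 -> [-2, 0, 6, 33, 36, 8, 21]
Partition 3: pivot=21 at index 4 -> [-2, 0, 6, 8, 21, 33, 36]
Partition 4: pivot=36 at index 6 -> [-2, 0, 6, 8, 21, 33, 36]


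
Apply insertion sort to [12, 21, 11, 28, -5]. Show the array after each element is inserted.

First element 12 is already 'sorted'
Insert 21: shifted 0 elements -> [12, 21, 11, 28, -5]
Insert 11: shifted 2 elements -> [11, 12, 21, 28, -5]
Insert 28: shifted 0 elements -> [11, 12, 21, 28, -5]
Insert -5: shifted 4 elements -> [-5, 11, 12, 21, 28]


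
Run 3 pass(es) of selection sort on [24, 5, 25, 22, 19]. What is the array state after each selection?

Pass 1: Select minimum 5 at index 1, swap -> [5, 24, 25, 22, 19]
Pass 2: Select minimum 19 at index 4, swap -> [5, 19, 25, 22, 24]
Pass 3: Select minimum 22 at index 3, swap -> [5, 19, 22, 25, 24]


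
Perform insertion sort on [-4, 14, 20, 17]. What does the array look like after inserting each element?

First element -4 is already 'sorted'
Insert 14: shifted 0 elements -> [-4, 14, 20, 17]
Insert 20: shifted 0 elements -> [-4, 14, 20, 17]
Insert 17: shifted 1 elements -> [-4, 14, 17, 20]


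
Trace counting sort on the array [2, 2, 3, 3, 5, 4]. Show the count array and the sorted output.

Count array: [0, 0, 2, 2, 1, 1]
(count[i] = number of elements equal to i)
Cumulative count: [0, 0, 2, 4, 5, 6]
Sorted: [2, 2, 3, 3, 4, 5]


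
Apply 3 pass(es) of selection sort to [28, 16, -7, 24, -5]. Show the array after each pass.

Pass 1: Select minimum -7 at index 2, swap -> [-7, 16, 28, 24, -5]
Pass 2: Select minimum -5 at index 4, swap -> [-7, -5, 28, 24, 16]
Pass 3: Select minimum 16 at index 4, swap -> [-7, -5, 16, 24, 28]


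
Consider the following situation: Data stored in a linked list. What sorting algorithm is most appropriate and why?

Best choice: Merge sort
Reason: Merge sort doesn't require random access; can be done in O(1) extra space for linked lists


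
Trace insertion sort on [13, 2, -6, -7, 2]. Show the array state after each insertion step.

First element 13 is already 'sorted'
Insert 2: shifted 1 elements -> [2, 13, -6, -7, 2]
Insert -6: shifted 2 elements -> [-6, 2, 13, -7, 2]
Insert -7: shifted 3 elements -> [-7, -6, 2, 13, 2]
Insert 2: shifted 1 elements -> [-7, -6, 2, 2, 13]


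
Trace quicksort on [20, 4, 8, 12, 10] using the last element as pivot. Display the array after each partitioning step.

Partition 1: pivot=10 at index 2 -> [4, 8, 10, 12, 20]
Partition 2: pivot=8 at index 1 -> [4, 8, 10, 12, 20]
Partition 3: pivot=20 at index 4 -> [4, 8, 10, 12, 20]


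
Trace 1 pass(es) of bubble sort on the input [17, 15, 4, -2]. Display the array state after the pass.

After pass 1: [15, 4, -2, 17] (3 swaps)
Total swaps: 3


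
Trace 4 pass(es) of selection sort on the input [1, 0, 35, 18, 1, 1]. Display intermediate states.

Pass 1: Select minimum 0 at index 1, swap -> [0, 1, 35, 18, 1, 1]
Pass 2: Select minimum 1 at index 1, swap -> [0, 1, 35, 18, 1, 1]
Pass 3: Select minimum 1 at index 4, swap -> [0, 1, 1, 18, 35, 1]
Pass 4: Select minimum 1 at index 5, swap -> [0, 1, 1, 1, 35, 18]


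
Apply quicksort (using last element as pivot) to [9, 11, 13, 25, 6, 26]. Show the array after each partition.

Partition 1: pivot=26 at index 5 -> [9, 11, 13, 25, 6, 26]
Partition 2: pivot=6 at index 0 -> [6, 11, 13, 25, 9, 26]
Partition 3: pivot=9 at index 1 -> [6, 9, 13, 25, 11, 26]
Partition 4: pivot=11 at index 2 -> [6, 9, 11, 25, 13, 26]
Partition 5: pivot=13 at index 3 -> [6, 9, 11, 13, 25, 26]


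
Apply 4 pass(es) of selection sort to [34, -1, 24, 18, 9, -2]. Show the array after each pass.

Pass 1: Select minimum -2 at index 5, swap -> [-2, -1, 24, 18, 9, 34]
Pass 2: Select minimum -1 at index 1, swap -> [-2, -1, 24, 18, 9, 34]
Pass 3: Select minimum 9 at index 4, swap -> [-2, -1, 9, 18, 24, 34]
Pass 4: Select minimum 18 at index 3, swap -> [-2, -1, 9, 18, 24, 34]


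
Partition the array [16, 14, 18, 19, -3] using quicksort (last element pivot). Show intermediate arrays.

Partition 1: pivot=-3 at index 0 -> [-3, 14, 18, 19, 16]
Partition 2: pivot=16 at index 2 -> [-3, 14, 16, 19, 18]
Partition 3: pivot=18 at index 3 -> [-3, 14, 16, 18, 19]


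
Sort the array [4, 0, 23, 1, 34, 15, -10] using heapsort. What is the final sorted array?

Build heap: [34, 4, 23, 1, 0, 15, -10]
Extract 34: [23, 4, 15, 1, 0, -10, 34]
Extract 23: [15, 4, -10, 1, 0, 23, 34]
Extract 15: [4, 1, -10, 0, 15, 23, 34]
Extract 4: [1, 0, -10, 4, 15, 23, 34]
Extract 1: [0, -10, 1, 4, 15, 23, 34]
Extract 0: [-10, 0, 1, 4, 15, 23, 34]


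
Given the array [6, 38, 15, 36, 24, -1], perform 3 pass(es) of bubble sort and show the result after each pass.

After pass 1: [6, 15, 36, 24, -1, 38] (4 swaps)
After pass 2: [6, 15, 24, -1, 36, 38] (2 swaps)
After pass 3: [6, 15, -1, 24, 36, 38] (1 swaps)
Total swaps: 7


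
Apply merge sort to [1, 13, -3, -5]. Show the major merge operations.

Divide and conquer:
  Merge [1] + [13] -> [1, 13]
  Merge [-3] + [-5] -> [-5, -3]
  Merge [1, 13] + [-5, -3] -> [-5, -3, 1, 13]


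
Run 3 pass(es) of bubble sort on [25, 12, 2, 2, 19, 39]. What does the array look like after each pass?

After pass 1: [12, 2, 2, 19, 25, 39] (4 swaps)
After pass 2: [2, 2, 12, 19, 25, 39] (2 swaps)
After pass 3: [2, 2, 12, 19, 25, 39] (0 swaps)
Total swaps: 6


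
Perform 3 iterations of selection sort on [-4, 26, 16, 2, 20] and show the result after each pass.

Pass 1: Select minimum -4 at index 0, swap -> [-4, 26, 16, 2, 20]
Pass 2: Select minimum 2 at index 3, swap -> [-4, 2, 16, 26, 20]
Pass 3: Select minimum 16 at index 2, swap -> [-4, 2, 16, 26, 20]


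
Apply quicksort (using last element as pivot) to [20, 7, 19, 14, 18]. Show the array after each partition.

Partition 1: pivot=18 at index 2 -> [7, 14, 18, 20, 19]
Partition 2: pivot=14 at index 1 -> [7, 14, 18, 20, 19]
Partition 3: pivot=19 at index 3 -> [7, 14, 18, 19, 20]


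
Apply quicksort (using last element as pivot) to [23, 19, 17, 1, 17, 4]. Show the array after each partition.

Partition 1: pivot=4 at index 1 -> [1, 4, 17, 23, 17, 19]
Partition 2: pivot=19 at index 4 -> [1, 4, 17, 17, 19, 23]
Partition 3: pivot=17 at index 3 -> [1, 4, 17, 17, 19, 23]


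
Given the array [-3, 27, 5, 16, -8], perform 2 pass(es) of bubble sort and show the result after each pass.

After pass 1: [-3, 5, 16, -8, 27] (3 swaps)
After pass 2: [-3, 5, -8, 16, 27] (1 swaps)
Total swaps: 4


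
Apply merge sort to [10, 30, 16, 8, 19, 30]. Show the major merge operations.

Divide and conquer:
  Merge [30] + [16] -> [16, 30]
  Merge [10] + [16, 30] -> [10, 16, 30]
  Merge [19] + [30] -> [19, 30]
  Merge [8] + [19, 30] -> [8, 19, 30]
  Merge [10, 16, 30] + [8, 19, 30] -> [8, 10, 16, 19, 30, 30]


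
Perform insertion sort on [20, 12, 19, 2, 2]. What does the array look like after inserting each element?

First element 20 is already 'sorted'
Insert 12: shifted 1 elements -> [12, 20, 19, 2, 2]
Insert 19: shifted 1 elements -> [12, 19, 20, 2, 2]
Insert 2: shifted 3 elements -> [2, 12, 19, 20, 2]
Insert 2: shifted 3 elements -> [2, 2, 12, 19, 20]


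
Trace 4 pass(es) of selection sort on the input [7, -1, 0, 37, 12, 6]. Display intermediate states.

Pass 1: Select minimum -1 at index 1, swap -> [-1, 7, 0, 37, 12, 6]
Pass 2: Select minimum 0 at index 2, swap -> [-1, 0, 7, 37, 12, 6]
Pass 3: Select minimum 6 at index 5, swap -> [-1, 0, 6, 37, 12, 7]
Pass 4: Select minimum 7 at index 5, swap -> [-1, 0, 6, 7, 12, 37]


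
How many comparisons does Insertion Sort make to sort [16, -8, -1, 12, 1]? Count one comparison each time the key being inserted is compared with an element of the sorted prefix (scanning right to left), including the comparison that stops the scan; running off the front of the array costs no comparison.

Insert -8: 16 > -8 (shift), reached front = 1 comparison(s) -> [-8, 16, -1, 12, 1]
Insert -1: 16 > -1 (shift), -8 <= -1 (stop) = 2 comparison(s) -> [-8, -1, 16, 12, 1]
Insert 12: 16 > 12 (shift), -1 <= 12 (stop) = 2 comparison(s) -> [-8, -1, 12, 16, 1]
Insert 1: 16 > 1 (shift), 12 > 1 (shift), -1 <= 1 (stop) = 3 comparison(s) -> [-8, -1, 1, 12, 16]
Total comparisons: 1 + 2 + 2 + 3 = 8


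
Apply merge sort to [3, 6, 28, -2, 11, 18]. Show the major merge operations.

Divide and conquer:
  Merge [6] + [28] -> [6, 28]
  Merge [3] + [6, 28] -> [3, 6, 28]
  Merge [11] + [18] -> [11, 18]
  Merge [-2] + [11, 18] -> [-2, 11, 18]
  Merge [3, 6, 28] + [-2, 11, 18] -> [-2, 3, 6, 11, 18, 28]


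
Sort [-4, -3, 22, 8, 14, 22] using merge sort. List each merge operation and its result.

Divide and conquer:
  Merge [-3] + [22] -> [-3, 22]
  Merge [-4] + [-3, 22] -> [-4, -3, 22]
  Merge [14] + [22] -> [14, 22]
  Merge [8] + [14, 22] -> [8, 14, 22]
  Merge [-4, -3, 22] + [8, 14, 22] -> [-4, -3, 8, 14, 22, 22]


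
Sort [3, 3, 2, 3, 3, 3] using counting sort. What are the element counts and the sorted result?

Count array: [0, 0, 1, 5]
(count[i] = number of elements equal to i)
Cumulative count: [0, 0, 1, 6]
Sorted: [2, 3, 3, 3, 3, 3]


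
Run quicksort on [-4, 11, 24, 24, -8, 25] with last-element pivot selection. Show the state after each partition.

Partition 1: pivot=25 at index 5 -> [-4, 11, 24, 24, -8, 25]
Partition 2: pivot=-8 at index 0 -> [-8, 11, 24, 24, -4, 25]
Partition 3: pivot=-4 at index 1 -> [-8, -4, 24, 24, 11, 25]
Partition 4: pivot=11 at index 2 -> [-8, -4, 11, 24, 24, 25]
Partition 5: pivot=24 at index 4 -> [-8, -4, 11, 24, 24, 25]


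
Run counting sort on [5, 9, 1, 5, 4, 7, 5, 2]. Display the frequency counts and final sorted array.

Count array: [0, 1, 1, 0, 1, 3, 0, 1, 0, 1]
(count[i] = number of elements equal to i)
Cumulative count: [0, 1, 2, 2, 3, 6, 6, 7, 7, 8]
Sorted: [1, 2, 4, 5, 5, 5, 7, 9]


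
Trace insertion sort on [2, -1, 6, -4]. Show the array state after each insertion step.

First element 2 is already 'sorted'
Insert -1: shifted 1 elements -> [-1, 2, 6, -4]
Insert 6: shifted 0 elements -> [-1, 2, 6, -4]
Insert -4: shifted 3 elements -> [-4, -1, 2, 6]
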